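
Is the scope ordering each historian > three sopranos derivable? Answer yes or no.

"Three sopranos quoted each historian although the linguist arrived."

Yes

The adjunct island is irrelevant here — *each historian* and *three sopranos* are both in the matrix clause.
Ordinary QR to a clause-peripheral position gives the wide-scope LF for the lower DP.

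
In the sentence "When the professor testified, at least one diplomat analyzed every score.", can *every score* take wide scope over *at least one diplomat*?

Neither queried DP is inside the adjunct, so the adjunct-island constraint does not apply.
No island intervenes, so both surface and inverse scope are derivable.
The sentence is scopally ambiguous between *at least one diplomat* > *every score* and *every score* > *at least one diplomat*.

Yes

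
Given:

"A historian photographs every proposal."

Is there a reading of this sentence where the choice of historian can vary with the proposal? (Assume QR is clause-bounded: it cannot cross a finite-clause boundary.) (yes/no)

Yes

This is the *every proposal* > *a historian* reading.
Both DPs are arguments of the same predicate; there is no clause or island boundary between them.
Since no island is crossed, the inverse ordering is licensed alongside surface scope.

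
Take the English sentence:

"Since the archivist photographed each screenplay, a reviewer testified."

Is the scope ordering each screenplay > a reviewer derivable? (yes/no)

*each screenplay* occurs within the adjunct clause *since the archivist photographed each screenplay*.
Since the clause is an adjunct (not a complement), the Adjunct Condition blocks QR across its edge.
*each screenplay* > *a reviewer* would require crossing that boundary, which is illicit.

No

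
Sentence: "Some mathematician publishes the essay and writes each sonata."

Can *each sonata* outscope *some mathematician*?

*each sonata* sits inside one conjunct of the coordinate structure (*writes each sonata*).
The Coordinate Structure Constraint blocks movement (including QR) out of a single conjunct.
The inverse ordering *each sonata* > *some mathematician* is therefore underivable.

No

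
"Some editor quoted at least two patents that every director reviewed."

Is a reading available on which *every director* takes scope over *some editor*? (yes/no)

*every director* is embedded in the relative clause *that every director reviewed* modifying *at least two patents*.
Relative clauses are scope islands: a quantifier cannot QR out of a relative clause to take scope in the matrix clause.
So *every director* cannot raise high enough to outscope *some editor*; only the surface ordering *some editor* > *every director* is available.
(Only the surface reading survives: one fixed editor with respect to all the relevant directors.)

No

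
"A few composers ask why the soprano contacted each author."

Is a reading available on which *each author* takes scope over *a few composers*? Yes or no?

No

Structurally, *each author* is inside the embedded question *why the soprano contacted each author*.
The wh-island constraint blocks QR out of an embedded interrogative.
*each author* > *a few composers* would require crossing that boundary, which is illicit.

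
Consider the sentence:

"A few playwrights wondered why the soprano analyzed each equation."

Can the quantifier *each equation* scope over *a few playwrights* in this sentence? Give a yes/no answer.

The DP *each equation* is contained in the embedded question *why the soprano analyzed each equation*.
Embedded wh-clauses are opaque for QR, so the quantifier stays inside the question.
So *each equation* cannot raise high enough to outscope *a few playwrights*; only the surface ordering *a few playwrights* > *each equation* is available.

No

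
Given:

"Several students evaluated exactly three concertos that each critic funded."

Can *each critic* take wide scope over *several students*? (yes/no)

No

*each critic* occurs within the relative clause *that each critic funded* modifying *exactly three concertos*.
A relative clause is a scope island — quantifier raising cannot cross its boundary.
The inverse ordering *each critic* > *several students* is therefore underivable.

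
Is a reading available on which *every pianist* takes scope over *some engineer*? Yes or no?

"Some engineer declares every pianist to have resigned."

*every pianist* is the subject of an ECM infinitive — the infinitival complement of an ECM verb is not a scope island, so *every pianist* can raise into the matrix clause.
Ordinary QR to a clause-peripheral position gives the wide-scope LF for the lower DP.
So *every pianist* > *some engineer* is among the available readings.

Yes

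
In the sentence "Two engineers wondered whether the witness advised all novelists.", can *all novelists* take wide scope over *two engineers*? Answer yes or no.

No

Structurally, *all novelists* is inside the embedded question *whether the witness advised all novelists*.
An indirect question is a wh-island; the filled [Spec,CP] blocks QR across the CP edge.
There is no licit LF on which *all novelists* c-commands *two engineers*.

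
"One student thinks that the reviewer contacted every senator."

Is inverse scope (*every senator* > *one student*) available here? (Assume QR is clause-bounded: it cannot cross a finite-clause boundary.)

No

The DP *every senator* is contained in the finite complement clause *that the reviewer contacted every senator*.
QR is clause-bounded, so the finite complement is a scope island for the embedded quantifier.
The inverse ordering *every senator* > *one student* is therefore underivable.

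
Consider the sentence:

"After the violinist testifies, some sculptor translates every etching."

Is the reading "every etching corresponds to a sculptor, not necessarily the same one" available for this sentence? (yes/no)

Yes

This is the *every etching* > *some sculptor* reading.
Although there is an adjunct clause, *every etching* is in the main clause, not inside the adjunct.
Since no island is crossed, the inverse ordering is licensed alongside surface scope.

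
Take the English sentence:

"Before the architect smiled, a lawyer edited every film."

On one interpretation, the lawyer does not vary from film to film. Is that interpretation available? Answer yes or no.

This is the *a lawyer* > *every film* reading.
Surface scope (*a lawyer* > *every film*) is always derivable; islands only block QR, not in-situ interpretation.

Yes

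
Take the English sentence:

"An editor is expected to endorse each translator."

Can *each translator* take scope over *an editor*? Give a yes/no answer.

Raising constructions are monoclausal for scope purposes; *each translator* is not separated from *an editor* by any island.
No island intervenes, so both surface and inverse scope are derivable.

Yes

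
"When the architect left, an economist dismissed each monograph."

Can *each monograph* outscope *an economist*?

*each monograph* is a matrix argument; the adjunct is an island but the target quantifier is outside it.
Ordinary QR to a clause-peripheral position gives the wide-scope LF for the lower DP.

Yes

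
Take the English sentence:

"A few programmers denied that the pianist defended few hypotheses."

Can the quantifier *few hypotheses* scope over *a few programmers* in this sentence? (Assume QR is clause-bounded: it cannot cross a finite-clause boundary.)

The DP *few hypotheses* is contained in the finite complement clause *that the pianist defended few hypotheses*.
With QR restricted to its own tensed clause, the embedded quantifier cannot reach a matrix scope position.
There is no licit LF on which *few hypotheses* c-commands *a few programmers*.

No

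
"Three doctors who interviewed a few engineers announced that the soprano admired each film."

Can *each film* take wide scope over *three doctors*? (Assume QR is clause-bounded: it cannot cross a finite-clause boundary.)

*each film* is embedded in the finite complement clause *that the soprano admired each film*.
Given the clause-boundedness assumption, QR cannot cross the finite CP into the matrix.
The inverse ordering *each film* > *three doctors* is therefore underivable.

No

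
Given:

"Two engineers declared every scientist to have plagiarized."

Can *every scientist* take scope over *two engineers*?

Yes

The ECM infinitive is scope-transparent — *every scientist* is free to raise above *two engineers*.
No island intervenes, so both surface and inverse scope are derivable.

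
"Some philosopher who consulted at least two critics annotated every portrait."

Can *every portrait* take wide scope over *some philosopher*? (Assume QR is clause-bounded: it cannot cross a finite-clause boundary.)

Although the sentence contains a relative clause (*who consulted at least two critics*), *every portrait* is outside it, in the matrix VP.
No island intervenes, so both surface and inverse scope are derivable.
Both orderings are possible: *some philosopher* > *every portrait* and *every portrait* > *some philosopher*.

Yes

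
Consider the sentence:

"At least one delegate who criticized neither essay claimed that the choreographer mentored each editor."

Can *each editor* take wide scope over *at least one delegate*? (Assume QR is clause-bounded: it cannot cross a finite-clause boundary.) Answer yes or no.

No

Structurally, *each editor* is inside the finite complement clause *that the choreographer mentored each editor*.
Given the clause-boundedness assumption, QR cannot cross the finite CP into the matrix.
The inverse ordering *each editor* > *at least one delegate* is therefore underivable.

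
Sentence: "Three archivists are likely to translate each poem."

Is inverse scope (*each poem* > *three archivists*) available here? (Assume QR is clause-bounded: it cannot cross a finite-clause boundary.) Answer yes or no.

Raising constructions are monoclausal for scope purposes; *each poem* is not separated from *three archivists* by any island.
Since no island is crossed, the inverse ordering is licensed alongside surface scope.
Both orderings are possible: *three archivists* > *each poem* and *each poem* > *three archivists*.

Yes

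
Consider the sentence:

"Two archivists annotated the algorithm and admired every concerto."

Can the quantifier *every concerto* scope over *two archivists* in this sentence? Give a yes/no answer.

No

The DP *every concerto* is contained in one conjunct of the coordinate structure (*admired every concerto*).
A quantifier cannot raise out of one conjunct of a coordination across the whole coordinate structure — the CSC applies to QR.
So *every concerto* cannot raise to a position above *two archivists*.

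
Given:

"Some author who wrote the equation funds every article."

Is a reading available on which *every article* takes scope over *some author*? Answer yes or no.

*every article* is a matrix argument; only *some author* is modified by the relative clause *who wrote the equation*, so the RC island is irrelevant to the target quantifier.
Ordinary QR to a clause-peripheral position gives the wide-scope LF for the lower DP.
Both orderings are possible: *some author* > *every article* and *every article* > *some author*.

Yes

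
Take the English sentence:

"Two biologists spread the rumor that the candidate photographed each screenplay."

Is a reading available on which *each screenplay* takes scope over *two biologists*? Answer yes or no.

No

The DP *each screenplay* is contained in the complex NP *the rumor that the candidate photographed each screenplay*.
The complex NP is opaque for QR — the quantifier is frozen inside the noun's complement.
So the wide-scope reading for *each screenplay* is blocked.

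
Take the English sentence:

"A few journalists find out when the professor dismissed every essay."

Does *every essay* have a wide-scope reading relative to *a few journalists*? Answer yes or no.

No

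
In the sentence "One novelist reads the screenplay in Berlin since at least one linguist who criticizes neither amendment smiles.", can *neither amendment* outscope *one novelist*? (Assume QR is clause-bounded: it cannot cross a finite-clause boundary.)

No

*neither amendment* sits inside the relative clause *who criticizes neither amendment*, which is itself inside the adjunct *since at least one linguist who criticizes neither amendment smiles*.
Both the relative clause and the enclosing adjunct are scope islands; QR cannot cross either.
The inverse ordering *neither amendment* > *one novelist* is therefore underivable.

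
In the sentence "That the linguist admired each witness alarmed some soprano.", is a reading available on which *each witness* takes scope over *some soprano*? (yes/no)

The DP *each witness* is contained in the sentential subject *that the linguist admired each witness*.
Sentential subjects are islands: a quantifier inside the subject clause cannot raise over the matrix predicate.
So *each witness* cannot raise to a position above *some soprano*.

No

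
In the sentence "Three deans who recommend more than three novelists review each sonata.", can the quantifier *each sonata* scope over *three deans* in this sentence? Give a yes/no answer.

Yes

The RC *who recommend more than three novelists* is an island, but *each sonata* is not inside it — it is the matrix object, a clausemate of *three deans*.
Nothing blocks QR of the lower DP to a position above the higher one, so inverse scope is available.
Both orderings are possible: *three deans* > *each sonata* and *each sonata* > *three deans*.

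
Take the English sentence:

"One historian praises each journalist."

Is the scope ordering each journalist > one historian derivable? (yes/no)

Yes

Both DPs are arguments of the same predicate; there is no clause or island boundary between them.
QR within a single clause is free, so the lower quantifier may take scope over the higher one.
Both orderings are possible: *one historian* > *each journalist* and *each journalist* > *one historian*.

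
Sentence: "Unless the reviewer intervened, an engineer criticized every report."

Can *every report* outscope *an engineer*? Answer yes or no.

Yes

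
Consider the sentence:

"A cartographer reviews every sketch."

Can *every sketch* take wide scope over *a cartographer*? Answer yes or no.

Yes

*a cartographer* and *every sketch* are co-arguments of the matrix verb, with nothing but a clause-internal boundary between them.
Nothing blocks QR of the lower DP to a position above the higher one, so inverse scope is available.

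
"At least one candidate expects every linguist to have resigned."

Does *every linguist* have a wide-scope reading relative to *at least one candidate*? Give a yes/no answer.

Yes

ECM infinitives lack a CP barrier, so *every linguist* can QR over the matrix subject *at least one candidate*.
With no island boundary between them, the object can take inverse scope over the subject via ordinary QR within the clause.
So *every linguist* > *at least one candidate* is among the available readings.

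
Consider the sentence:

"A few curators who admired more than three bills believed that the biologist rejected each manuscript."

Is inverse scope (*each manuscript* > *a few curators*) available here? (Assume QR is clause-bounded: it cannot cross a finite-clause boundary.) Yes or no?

No

*each manuscript* occurs within the finite complement clause *that the biologist rejected each manuscript*.
With QR restricted to its own tensed clause, the embedded quantifier cannot reach a matrix scope position.
So *each manuscript* cannot raise high enough to outscope *a few curators*; only the surface ordering *a few curators* > *each manuscript* is available.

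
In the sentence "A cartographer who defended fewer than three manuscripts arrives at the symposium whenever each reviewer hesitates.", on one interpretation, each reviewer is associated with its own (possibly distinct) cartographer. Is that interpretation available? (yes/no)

That reading corresponds to *each reviewer* > *a cartographer*.
The target quantifier *each reviewer* is part of the adjunct clause *whenever each reviewer hesitates*.
Adjunct clauses are scope islands: a quantifier inside an adjunct cannot raise into the matrix clause.
Hence only narrow scope for *each reviewer* (under *a cartographer*) survives.

No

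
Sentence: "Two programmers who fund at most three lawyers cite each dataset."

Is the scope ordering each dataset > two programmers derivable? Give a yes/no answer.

*each dataset* sits in the matrix clause, not in the relative clause on *two programmers*.
Since no island is crossed, the inverse ordering is licensed alongside surface scope.

Yes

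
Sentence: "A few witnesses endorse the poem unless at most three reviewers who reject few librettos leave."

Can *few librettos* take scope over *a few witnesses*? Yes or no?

Structurally, *few librettos* is inside the relative clause *who reject few librettos*, which is itself inside the adjunct *unless at most three reviewers who reject few librettos leave*.
Even if one barrier were somehow void, the other would still block QR.
*few librettos* > *a few witnesses* would require crossing that boundary, which is illicit.

No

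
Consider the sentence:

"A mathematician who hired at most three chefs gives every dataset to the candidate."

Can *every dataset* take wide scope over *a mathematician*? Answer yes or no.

Yes

*every dataset* sits in the matrix clause, not in the relative clause on *a mathematician*.
No island intervenes, so both surface and inverse scope are derivable.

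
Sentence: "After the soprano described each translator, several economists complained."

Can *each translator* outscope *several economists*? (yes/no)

No

The target quantifier *each translator* is part of the adjunct clause *after the soprano described each translator*.
The adjunct-island constraint bars QR out of an adverbial clause.
There is no licit LF on which *each translator* c-commands *several economists*.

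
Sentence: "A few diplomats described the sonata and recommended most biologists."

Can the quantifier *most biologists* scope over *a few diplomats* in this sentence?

No

Structurally, *most biologists* is inside one conjunct of the coordinate structure (*recommended most biologists*).
QR out of a conjunct would have to apply non-ATB, which the CSC forbids.
The inverse ordering *most biologists* > *a few diplomats* is therefore underivable.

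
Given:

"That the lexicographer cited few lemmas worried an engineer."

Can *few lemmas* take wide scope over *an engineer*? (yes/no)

No

Structurally, *few lemmas* is inside the sentential subject *that the lexicographer cited few lemmas*.
The subject-island constraint blocks QR out of a clausal subject.
So the wide-scope reading for *few lemmas* is blocked.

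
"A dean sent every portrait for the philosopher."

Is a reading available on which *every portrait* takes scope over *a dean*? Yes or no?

*a dean* and *every portrait* are co-arguments of the matrix verb, with nothing but a clause-internal boundary between them.
Nothing blocks QR of the lower DP to a position above the higher one, so inverse scope is available.
So *every portrait* > *a dean* is among the available readings.

Yes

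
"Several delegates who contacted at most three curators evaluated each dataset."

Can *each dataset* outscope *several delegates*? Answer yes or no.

Yes

*each dataset* sits in the matrix clause, not in the relative clause on *several delegates*.
No island intervenes, so both surface and inverse scope are derivable.
Both orderings are possible: *several delegates* > *each dataset* and *each dataset* > *several delegates*.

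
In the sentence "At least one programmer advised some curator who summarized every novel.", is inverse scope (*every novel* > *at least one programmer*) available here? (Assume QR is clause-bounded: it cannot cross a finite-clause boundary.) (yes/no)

The target quantifier *every novel* is part of the relative clause *who summarized every novel* modifying *some curator*.
A relative clause is a scope island — quantifier raising cannot cross its boundary.
So *every novel* cannot raise to a position above *at least one programmer*.

No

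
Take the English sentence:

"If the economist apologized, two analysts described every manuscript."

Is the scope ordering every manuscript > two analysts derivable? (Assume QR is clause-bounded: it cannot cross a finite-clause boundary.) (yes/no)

The adjunct clause does not contain *every manuscript*, which is the matrix object.
Ordinary QR to a clause-peripheral position gives the wide-scope LF for the lower DP.

Yes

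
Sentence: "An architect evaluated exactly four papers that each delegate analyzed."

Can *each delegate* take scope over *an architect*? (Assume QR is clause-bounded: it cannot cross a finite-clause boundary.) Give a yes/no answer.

No

The DP *each delegate* is contained in the relative clause *that each delegate analyzed* modifying *exactly four papers*.
Quantifiers inside a relative clause are trapped there; the RC boundary blocks QR.
The inverse ordering *each delegate* > *an architect* is therefore underivable.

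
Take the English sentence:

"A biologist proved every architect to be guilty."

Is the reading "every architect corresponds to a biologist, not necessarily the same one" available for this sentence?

The paraphrase describes the scope ordering *every architect* > *a biologist*.
ECM infinitives lack a CP barrier, so *every architect* can QR over the matrix subject *a biologist*.
QR within a single clause is free, so the lower quantifier may take scope over the higher one.

Yes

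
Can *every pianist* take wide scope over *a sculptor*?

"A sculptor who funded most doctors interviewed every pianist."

*every pianist* is a matrix argument; only *a sculptor* is modified by the relative clause *who funded most doctors*, so the RC island is irrelevant to the target quantifier.
Nothing blocks QR of the lower DP to a position above the higher one, so inverse scope is available.

Yes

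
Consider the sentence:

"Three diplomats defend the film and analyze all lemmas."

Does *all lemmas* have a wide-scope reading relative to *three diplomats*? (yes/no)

The target quantifier *all lemmas* is part of one conjunct of the coordinate structure (*analyze all lemmas*).
QR out of a conjunct would have to apply non-ATB, which the CSC forbids.
Hence only narrow scope for *all lemmas* (under *three diplomats*) survives.

No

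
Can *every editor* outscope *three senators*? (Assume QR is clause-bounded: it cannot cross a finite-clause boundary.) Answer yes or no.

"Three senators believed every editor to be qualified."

This is an ECM construction: *every editor* is the infinitival subject, Case-marked by the matrix verb, and the infinitive is transparent for QR.
Ordinary QR to a clause-peripheral position gives the wide-scope LF for the lower DP.
So *every editor* > *three senators* is among the available readings.

Yes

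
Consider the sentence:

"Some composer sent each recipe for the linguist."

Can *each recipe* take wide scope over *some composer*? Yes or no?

Both DPs are arguments of the same predicate; there is no clause or island boundary between them.
Clause-internal QR can adjoin the lower DP above the subject, yielding the inverse reading.

Yes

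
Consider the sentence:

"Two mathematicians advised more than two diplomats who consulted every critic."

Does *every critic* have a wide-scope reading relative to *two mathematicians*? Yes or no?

No

*every critic* occurs within the relative clause *who consulted every critic* modifying *more than two diplomats*.
Relative clauses block scope extraction: QR cannot target a position outside the modified NP.
The inverse ordering *every critic* > *two mathematicians* is therefore underivable.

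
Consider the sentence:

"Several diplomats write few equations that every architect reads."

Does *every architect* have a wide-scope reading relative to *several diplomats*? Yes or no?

*every architect* sits inside the relative clause *that every architect reads* modifying *few equations*.
Quantifiers inside a relative clause are trapped there; the RC boundary blocks QR.
So the wide-scope reading for *every architect* is blocked.

No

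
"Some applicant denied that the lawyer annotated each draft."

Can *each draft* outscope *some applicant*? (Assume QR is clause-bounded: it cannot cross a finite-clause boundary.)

*each draft* is embedded in the finite complement clause *that the lawyer annotated each draft*.
Under clause-bounded QR, a quantifier in an embedded finite clause cannot raise into the matrix clause.
*each draft* is confined to the island and cannot take scope over *some applicant*.
(Only the surface reading survives: one fixed applicant with respect to all the relevant drafts.)

No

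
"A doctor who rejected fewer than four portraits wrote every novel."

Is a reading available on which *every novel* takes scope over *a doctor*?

Yes

*every novel* sits in the matrix clause, not in the relative clause on *a doctor*.
QR within a single clause is free, so the lower quantifier may take scope over the higher one.
Both orderings are possible: *a doctor* > *every novel* and *every novel* > *a doctor*.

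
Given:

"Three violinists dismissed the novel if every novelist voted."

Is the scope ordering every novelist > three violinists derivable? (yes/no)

No

Structurally, *every novelist* is inside the adjunct clause *if every novelist voted*.
Adjunct clauses are scope islands: a quantifier inside an adjunct cannot raise into the matrix clause.
So *every novelist* cannot raise high enough to outscope *three violinists*; only the surface ordering *three violinists* > *every novelist* is available.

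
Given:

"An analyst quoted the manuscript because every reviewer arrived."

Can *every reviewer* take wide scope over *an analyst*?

The DP *every reviewer* is contained in the adjunct clause *because every reviewer arrived*.
Adjunct clauses are scope islands: a quantifier inside an adjunct cannot raise into the matrix clause.
So *every reviewer* cannot raise high enough to outscope *an analyst*; only the surface ordering *an analyst* > *every reviewer* is available.
(Only the surface reading survives: one fixed analyst with respect to all the relevant reviewers.)

No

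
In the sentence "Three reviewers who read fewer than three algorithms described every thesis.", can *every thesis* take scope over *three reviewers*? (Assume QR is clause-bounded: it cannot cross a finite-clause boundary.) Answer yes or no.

Yes

Although the sentence contains a relative clause (*who read fewer than three algorithms*), *every thesis* is outside it, in the matrix VP.
Ordinary QR to a clause-peripheral position gives the wide-scope LF for the lower DP.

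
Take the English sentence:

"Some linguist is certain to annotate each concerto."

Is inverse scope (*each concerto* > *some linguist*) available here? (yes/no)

Yes

Infinitival complements of raising predicates do not block QR; *each concerto* and *some linguist* are effectively clausemates.
Ordinary QR to a clause-peripheral position gives the wide-scope LF for the lower DP.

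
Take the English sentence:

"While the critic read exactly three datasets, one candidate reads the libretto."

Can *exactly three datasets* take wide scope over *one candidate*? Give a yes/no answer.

No

The DP *exactly three datasets* is contained in the adjunct clause *while the critic read exactly three datasets*.
Scope out of an adjunct clause is unavailable: QR respects the adjunct-island constraint.
The ordering *exactly three datasets* > *one candidate* is therefore underivable.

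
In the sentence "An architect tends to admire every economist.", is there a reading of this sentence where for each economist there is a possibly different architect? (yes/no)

This is the *every economist* > *an architect* reading.
Infinitival complements of raising predicates do not block QR; *every economist* and *an architect* are effectively clausemates.
Clause-internal QR can adjoin the lower DP above the subject, yielding the inverse reading.
Both orderings are possible: *an architect* > *every economist* and *every economist* > *an architect*.

Yes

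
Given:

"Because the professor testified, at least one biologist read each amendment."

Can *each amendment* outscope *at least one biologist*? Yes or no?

Yes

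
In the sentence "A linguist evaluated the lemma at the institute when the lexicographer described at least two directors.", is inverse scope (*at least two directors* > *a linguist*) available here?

No

*at least two directors* is embedded in the adjunct clause *when the lexicographer described at least two directors*.
Adjuncts are opaque for quantifier raising; a quantifier in an adjunct stays inside it.
So *at least two directors* cannot raise to a position above *a linguist*.
(Only the surface reading survives: one fixed linguist with respect to all the relevant directors.)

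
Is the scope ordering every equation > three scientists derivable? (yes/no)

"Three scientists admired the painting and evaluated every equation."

No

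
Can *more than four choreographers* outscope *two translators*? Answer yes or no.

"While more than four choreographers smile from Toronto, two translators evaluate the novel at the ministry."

*more than four choreographers* is embedded in the adjunct clause *while more than four choreographers smile from Toronto*.
Adjuncts are opaque for quantifier raising; a quantifier in an adjunct stays inside it.
*more than four choreographers* is confined to the island and cannot take scope over *two translators*.

No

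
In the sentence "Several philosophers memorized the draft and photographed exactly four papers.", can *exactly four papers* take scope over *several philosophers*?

No

*exactly four papers* sits inside one conjunct of the coordinate structure (*photographed exactly four papers*).
A quantifier cannot raise out of one conjunct of a coordination across the whole coordinate structure — the CSC applies to QR.
So *exactly four papers* cannot raise high enough to outscope *several philosophers*; only the surface ordering *several philosophers* > *exactly four papers* is available.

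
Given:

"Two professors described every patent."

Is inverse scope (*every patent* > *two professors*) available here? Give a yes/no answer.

*every patent* and *two professors* are in the same minimal clause.
QR within a single clause is free, so the lower quantifier may take scope over the higher one.

Yes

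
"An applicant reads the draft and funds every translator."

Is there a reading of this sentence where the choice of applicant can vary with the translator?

The described interpretation is the *every translator* > *an applicant* scoping.
The DP *every translator* is contained in one conjunct of the coordinate structure (*funds every translator*).
A quantifier cannot raise out of one conjunct of a coordination across the whole coordinate structure — the CSC applies to QR.
So *every translator* cannot raise high enough to outscope *an applicant*; only the surface ordering *an applicant* > *every translator* is available.

No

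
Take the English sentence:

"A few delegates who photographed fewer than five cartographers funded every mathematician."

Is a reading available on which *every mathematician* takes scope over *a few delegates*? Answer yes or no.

Yes

The relative clause *who photographed fewer than five cartographers* modifies *a few delegates*, but *every mathematician* is not inside that relative clause — it is an argument of the matrix verb.
Clause-internal QR can adjoin the lower DP above the subject, yielding the inverse reading.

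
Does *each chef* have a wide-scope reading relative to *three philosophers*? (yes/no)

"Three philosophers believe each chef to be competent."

ECM infinitives lack a CP barrier, so *each chef* can QR over the matrix subject *three philosophers*.
With no island boundary between them, the object can take inverse scope over the subject via ordinary QR within the clause.

Yes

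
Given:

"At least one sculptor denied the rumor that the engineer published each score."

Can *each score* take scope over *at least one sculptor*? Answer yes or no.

No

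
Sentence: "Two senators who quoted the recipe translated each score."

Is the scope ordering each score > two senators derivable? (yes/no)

*each score* sits in the matrix clause, not in the relative clause on *two senators*.
Nothing blocks QR of the lower DP to a position above the higher one, so inverse scope is available.
So *each score* > *two senators* is among the available readings.

Yes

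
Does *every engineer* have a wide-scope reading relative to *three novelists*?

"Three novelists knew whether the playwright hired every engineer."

No

*every engineer* is embedded in the embedded question *whether the playwright hired every engineer*.
The wh-island constraint blocks QR out of an embedded interrogative.
There is no licit LF on which *every engineer* c-commands *three novelists*.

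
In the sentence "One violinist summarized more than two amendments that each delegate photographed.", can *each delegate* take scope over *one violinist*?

No

*each delegate* occurs within the relative clause *that each delegate photographed* modifying *more than two amendments*.
Relative clauses block scope extraction: QR cannot target a position outside the modified NP.
The inverse ordering *each delegate* > *one violinist* is therefore underivable.
(Only the surface reading survives: one fixed violinist with respect to all the relevant delegates.)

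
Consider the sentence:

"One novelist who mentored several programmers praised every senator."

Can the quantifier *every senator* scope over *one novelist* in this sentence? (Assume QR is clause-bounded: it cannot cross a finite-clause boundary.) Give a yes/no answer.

Yes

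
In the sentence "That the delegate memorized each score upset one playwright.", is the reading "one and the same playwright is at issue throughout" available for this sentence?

Yes

The described interpretation is the *one playwright* > *each score* scoping.
*one playwright* is a matrix-clause argument and can take scope within the matrix clause over the constituent containing *each score*, so *one playwright* > *each score* needs no island-crossing movement and is available.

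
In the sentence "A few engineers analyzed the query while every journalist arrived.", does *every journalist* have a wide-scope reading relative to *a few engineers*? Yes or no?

No

The target quantifier *every journalist* is part of the adjunct clause *while every journalist arrived*.
Adverbial clauses are not L-marked, so they are barriers for QR — the quantifier cannot escape the adjunct.
The inverse ordering *every journalist* > *a few engineers* is therefore underivable.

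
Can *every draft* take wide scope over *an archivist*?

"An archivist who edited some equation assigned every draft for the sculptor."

Yes

Although the sentence contains a relative clause (*who edited some equation*), *every draft* is outside it, in the matrix VP.
Nothing blocks QR of the lower DP to a position above the higher one, so inverse scope is available.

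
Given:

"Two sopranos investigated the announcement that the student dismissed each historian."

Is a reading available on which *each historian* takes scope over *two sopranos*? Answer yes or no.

No

The DP *each historian* is contained in the complex NP *the announcement that the student dismissed each historian*.
Since the clause is the complement of a nominal head, the CNPC blocks scope extraction.
So the wide-scope reading for *each historian* is blocked.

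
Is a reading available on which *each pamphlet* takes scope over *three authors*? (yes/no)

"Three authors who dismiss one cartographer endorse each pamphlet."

Yes

The RC *who dismiss one cartographer* is an island, but *each pamphlet* is not inside it — it is the matrix object, a clausemate of *three authors*.
QR within a single clause is free, so the lower quantifier may take scope over the higher one.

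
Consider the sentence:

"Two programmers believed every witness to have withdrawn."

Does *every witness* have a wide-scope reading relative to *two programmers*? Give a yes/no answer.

This is an ECM construction: *every witness* is the infinitival subject, Case-marked by the matrix verb, and the infinitive is transparent for QR.
Since no island is crossed, the inverse ordering is licensed alongside surface scope.

Yes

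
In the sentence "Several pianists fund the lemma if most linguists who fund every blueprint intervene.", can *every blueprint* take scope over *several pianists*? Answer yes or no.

*every blueprint* occurs within the relative clause *who fund every blueprint*, which is itself inside the adjunct *if most linguists who fund every blueprint intervene*.
Both the relative clause and the enclosing adjunct are scope islands; QR cannot cross either.
So *every blueprint* cannot raise high enough to outscope *several pianists*; only the surface ordering *several pianists* > *every blueprint* is available.

No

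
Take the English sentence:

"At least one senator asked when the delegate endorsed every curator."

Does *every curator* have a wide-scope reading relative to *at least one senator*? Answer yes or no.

The DP *every curator* is contained in the embedded question *when the delegate endorsed every curator*.
The wh-island constraint blocks QR out of an embedded interrogative.
*every curator* > *at least one senator* would require crossing that boundary, which is illicit.
(Only the surface reading survives: one fixed senator with respect to all the relevant curators.)

No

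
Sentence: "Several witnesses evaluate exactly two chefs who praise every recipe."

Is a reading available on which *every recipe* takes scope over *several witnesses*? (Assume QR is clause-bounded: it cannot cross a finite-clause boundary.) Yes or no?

No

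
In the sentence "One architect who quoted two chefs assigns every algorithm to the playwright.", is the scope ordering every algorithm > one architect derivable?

*every algorithm* sits in the matrix clause, not in the relative clause on *one architect*.
Nothing blocks QR of the lower DP to a position above the higher one, so inverse scope is available.

Yes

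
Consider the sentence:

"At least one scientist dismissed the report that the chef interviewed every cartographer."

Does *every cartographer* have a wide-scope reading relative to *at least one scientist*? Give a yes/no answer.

*every cartographer* sits inside the complex NP *the report that the chef interviewed every cartographer*.
A that-clause complement to a noun is an island; QR cannot cross the NP boundary.
There is no licit LF on which *every cartographer* c-commands *at least one scientist*.
(Only the surface reading survives: one fixed scientist with respect to all the relevant cartographers.)

No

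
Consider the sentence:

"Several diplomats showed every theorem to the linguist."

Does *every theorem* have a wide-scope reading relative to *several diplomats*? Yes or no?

Yes

Both DPs are arguments of the same predicate; there is no clause or island boundary between them.
Ordinary QR to a clause-peripheral position gives the wide-scope LF for the lower DP.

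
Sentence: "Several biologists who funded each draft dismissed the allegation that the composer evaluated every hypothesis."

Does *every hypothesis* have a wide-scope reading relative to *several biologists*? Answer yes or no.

No

Structurally, *every hypothesis* is inside the complex NP *the allegation that the composer evaluated every hypothesis*.
The complex NP is opaque for QR — the quantifier is frozen inside the noun's complement.
There is no licit LF on which *every hypothesis* c-commands *several biologists*.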